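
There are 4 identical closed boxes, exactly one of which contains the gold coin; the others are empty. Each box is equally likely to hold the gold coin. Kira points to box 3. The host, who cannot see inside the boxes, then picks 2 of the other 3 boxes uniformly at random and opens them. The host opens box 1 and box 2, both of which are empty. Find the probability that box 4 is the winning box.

Consider each possible location of the gold coin in turn.
If it is in either of boxes 1 and 2 (prior 1/4 each): that box was opened and seen not to hold the prize — ruled out; weight (1/4)·0 = 0 each.
If it is in either of boxes 3 and 4 (prior 1/4 each): the host picks exactly this set with probability 1/3 regardless, and none is the prize; weight (1/4)·(1/3) = 1/12 each.
The weights sum to 1/6.
So P(the gold coin in box 4 | the host opened box 1 and box 2) = (1/12) / (1/6) = 1/2.

1/2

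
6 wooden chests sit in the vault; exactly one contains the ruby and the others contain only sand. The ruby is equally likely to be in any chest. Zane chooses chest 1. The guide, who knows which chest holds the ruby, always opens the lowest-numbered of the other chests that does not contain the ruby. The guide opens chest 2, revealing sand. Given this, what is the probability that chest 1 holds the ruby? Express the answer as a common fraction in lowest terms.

1/5

Condition on the true location of the ruby.
If it is in any of chests 1, 3, 4, 5, and 6 (prior 1/6 each): chest 2 is the lowest-numbered option available, probability 1; weight (1/6)·1 = 1/6 each.
If it is in chest 2 (prior 1/6): the guide opened chest 2, so this case is ruled out; weight (1/6)·0 = 0.
The weights sum to 5/6.
So P(the ruby in chest 1 | the guide opened chest 2) = (1/6) / (5/6) = 1/5.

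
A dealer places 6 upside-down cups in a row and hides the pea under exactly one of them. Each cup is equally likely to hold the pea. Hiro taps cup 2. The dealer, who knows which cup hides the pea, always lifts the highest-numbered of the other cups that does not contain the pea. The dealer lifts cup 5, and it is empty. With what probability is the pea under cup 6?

Condition on the true location of the pea.
If it is under any of cups 1, 2, 3, and 4 (prior 1/6 each): the dealer would have opened cup 6 instead, probability 0; weight (1/6)·0 = 0 each.
If it is under cup 5 (prior 1/6): the dealer opened cup 5, so this case is ruled out; weight (1/6)·0 = 0.
If it is under cup 6 (prior 1/6): cup 5 is the highest-numbered option available, probability 1; weight (1/6)·1 = 1/6.
The weights sum to 1/6.
So P(the pea under cup 6 | the dealer opened cup 5) = (1/6) / (1/6) = 1.

1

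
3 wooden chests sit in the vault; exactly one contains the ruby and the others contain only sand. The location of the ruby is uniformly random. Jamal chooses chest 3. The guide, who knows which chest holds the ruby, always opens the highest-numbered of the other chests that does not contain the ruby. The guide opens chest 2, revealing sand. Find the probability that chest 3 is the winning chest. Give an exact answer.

Condition on the true location of the ruby.
If it is in either of chests 1 and 3 (prior 1/3 each): chest 2 is the highest-numbered option available, probability 1; weight (1/3)·1 = 1/3 each.
If it is in chest 2 (prior 1/3): the guide opened chest 2, so this case is ruled out; weight (1/3)·0 = 0.
The weights sum to 2/3.
So P(the ruby in chest 3 | the guide opened chest 2) = (1/3) / (2/3) = 1/2.

1/2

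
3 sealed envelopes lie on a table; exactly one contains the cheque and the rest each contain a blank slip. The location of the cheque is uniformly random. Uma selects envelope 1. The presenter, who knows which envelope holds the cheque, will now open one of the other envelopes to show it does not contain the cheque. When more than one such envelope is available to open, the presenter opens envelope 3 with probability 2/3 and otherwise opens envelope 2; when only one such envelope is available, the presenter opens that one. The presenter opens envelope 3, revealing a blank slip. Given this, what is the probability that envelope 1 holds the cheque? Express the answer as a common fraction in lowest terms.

Condition on the true location of the cheque.
If it is in envelope 1 (prior 1/3): envelope 3 is available, opened with probability 2/3; weight (1/3)·(2/3) = 2/9.
If it is in envelope 2 (prior 1/3): only envelope 3 is available, probability 1; weight (1/3)·1 = 1/3.
If it is in envelope 3 (prior 1/3): the presenter opened envelope 3, so this case is ruled out; weight (1/3)·0 = 0.
The weights sum to 5/9.
So P(the cheque in envelope 1 | the presenter opened envelope 3) = (2/9) / (5/9) = 2/5.

2/5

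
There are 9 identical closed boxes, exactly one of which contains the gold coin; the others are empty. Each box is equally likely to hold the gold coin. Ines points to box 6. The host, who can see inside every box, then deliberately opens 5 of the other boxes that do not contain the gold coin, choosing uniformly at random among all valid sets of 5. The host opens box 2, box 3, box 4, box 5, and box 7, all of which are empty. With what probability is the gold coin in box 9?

8/27

Condition on the true location of the gold coin.
If it is in any of boxes 1, 8, and 9 (prior 1/9 each): the host has 21 equally likely choices, so probability 1/21; weight (1/9)·(1/21) = 1/189 each.
If it is in any of boxes 2, 3, 4, 5, and 7 (prior 1/9 each): that box was opened and seen not to hold the prize — ruled out; weight (1/9)·0 = 0 each.
If it is in box 6 (prior 1/9): the host has 56 equally likely choices, so probability 1/56; weight (1/9)·(1/56) = 1/504.
The weights sum to 1/56.
So P(the gold coin in box 9 | the host opened box 2, box 3, box 4, box 5, and box 7) = (1/189) / (1/56) = 8/27.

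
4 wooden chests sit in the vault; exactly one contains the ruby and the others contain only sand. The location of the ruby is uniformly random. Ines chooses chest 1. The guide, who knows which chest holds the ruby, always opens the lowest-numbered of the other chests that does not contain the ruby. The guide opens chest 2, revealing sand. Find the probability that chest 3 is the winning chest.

1/3

Apply Bayes' rule, conditioning on where the ruby actually is.
If it is in any of chests 1, 3, and 4 (prior 1/4 each): chest 2 is the lowest-numbered option available, probability 1; weight (1/4)·1 = 1/4 each.
If it is in chest 2 (prior 1/4): the guide opened chest 2, so this case is ruled out; weight (1/4)·0 = 0.
The weights sum to 3/4.
So P(the ruby in chest 3 | the guide opened chest 2) = (1/4) / (3/4) = 1/3.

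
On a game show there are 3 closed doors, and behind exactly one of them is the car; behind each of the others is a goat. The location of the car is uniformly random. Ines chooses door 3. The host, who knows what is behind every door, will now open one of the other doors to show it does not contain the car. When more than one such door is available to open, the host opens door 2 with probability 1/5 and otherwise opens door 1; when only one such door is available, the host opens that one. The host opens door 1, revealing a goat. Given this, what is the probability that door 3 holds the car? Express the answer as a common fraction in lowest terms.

4/9

Apply Bayes' rule, conditioning on where the car actually is.
If it is behind door 1 (prior 1/3): the host opened door 1, so this case is ruled out; weight (1/3)·0 = 0.
If it is behind door 2 (prior 1/3): only door 1 is available, probability 1; weight (1/3)·1 = 1/3.
If it is behind door 3 (prior 1/3): door 2 is available but not opened, probability 4/5; weight (1/3)·(4/5) = 4/15.
The weights sum to 3/5.
So P(the car behind door 3 | the host opened door 1) = (4/15) / (3/5) = 4/9.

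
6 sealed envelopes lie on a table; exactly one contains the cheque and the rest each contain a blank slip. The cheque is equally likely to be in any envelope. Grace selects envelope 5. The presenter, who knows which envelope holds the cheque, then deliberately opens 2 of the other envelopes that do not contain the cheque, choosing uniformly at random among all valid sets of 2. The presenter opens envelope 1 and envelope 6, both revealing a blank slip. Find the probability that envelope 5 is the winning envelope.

Consider each possible location of the cheque in turn.
If it is in either of envelopes 1 and 6 (prior 1/6 each): that envelope was opened and seen not to hold the prize — ruled out; weight (1/6)·0 = 0 each.
If it is in any of envelopes 2, 3, and 4 (prior 1/6 each): the presenter has 6 equally likely choices, so probability 1/6; weight (1/6)·(1/6) = 1/36 each.
If it is in envelope 5 (prior 1/6): the presenter has 10 equally likely choices, so probability 1/10; weight (1/6)·(1/10) = 1/60.
The weights sum to 1/10.
So P(the cheque in envelope 5 | the presenter opened envelope 1 and envelope 6) = (1/60) / (1/10) = 1/6.

1/6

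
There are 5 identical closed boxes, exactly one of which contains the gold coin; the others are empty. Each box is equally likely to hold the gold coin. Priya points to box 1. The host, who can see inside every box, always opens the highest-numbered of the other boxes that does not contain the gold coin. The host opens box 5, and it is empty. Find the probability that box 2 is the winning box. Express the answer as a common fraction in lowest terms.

1/4

Condition on the true location of the gold coin.
If it is in any of boxes 1, 2, 3, and 4 (prior 1/5 each): box 5 is the highest-numbered option available, probability 1; weight (1/5)·1 = 1/5 each.
If it is in box 5 (prior 1/5): the host opened box 5, so this case is ruled out; weight (1/5)·0 = 0.
The weights sum to 4/5.
So P(the gold coin in box 2 | the host opened box 5) = (1/5) / (4/5) = 1/4.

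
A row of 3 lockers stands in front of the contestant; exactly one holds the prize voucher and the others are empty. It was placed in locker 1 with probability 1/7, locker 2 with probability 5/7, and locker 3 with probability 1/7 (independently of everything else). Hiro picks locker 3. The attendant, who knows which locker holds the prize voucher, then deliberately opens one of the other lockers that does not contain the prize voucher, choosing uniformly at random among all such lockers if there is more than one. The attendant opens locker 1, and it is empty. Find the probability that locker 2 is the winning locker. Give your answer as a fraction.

Consider each possible location of the prize voucher in turn.
If it is in locker 1 (prior 1/7): the attendant opened locker 1, so this case is ruled out; weight (1/7)·0 = 0.
If it is in locker 2 (prior 5/7): the attendant has no choice, probability 1; weight (5/7)·1 = 5/7.
If it is in locker 3 (prior 1/7): the attendant has 2 equally likely choices, so probability 1/2; weight (1/7)·(1/2) = 1/14.
The weights sum to 11/14.
So P(the prize voucher in locker 2 | the attendant opened locker 1) = (5/7) / (11/14) = 10/11.

10/11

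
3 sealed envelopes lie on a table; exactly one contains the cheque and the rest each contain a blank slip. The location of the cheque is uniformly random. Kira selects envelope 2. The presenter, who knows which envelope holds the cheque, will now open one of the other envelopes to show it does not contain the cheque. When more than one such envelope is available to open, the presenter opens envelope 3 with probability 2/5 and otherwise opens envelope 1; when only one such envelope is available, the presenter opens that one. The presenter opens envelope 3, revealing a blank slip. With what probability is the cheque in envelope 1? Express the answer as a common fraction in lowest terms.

Apply Bayes' rule, conditioning on where the cheque actually is.
If it is in envelope 1 (prior 1/3): only envelope 3 is available, probability 1; weight (1/3)·1 = 1/3.
If it is in envelope 2 (prior 1/3): envelope 3 is available, opened with probability 2/5; weight (1/3)·(2/5) = 2/15.
If it is in envelope 3 (prior 1/3): the presenter opened envelope 3, so this case is ruled out; weight (1/3)·0 = 0.
The weights sum to 7/15.
So P(the cheque in envelope 1 | the presenter opened envelope 3) = (1/3) / (7/15) = 5/7.

5/7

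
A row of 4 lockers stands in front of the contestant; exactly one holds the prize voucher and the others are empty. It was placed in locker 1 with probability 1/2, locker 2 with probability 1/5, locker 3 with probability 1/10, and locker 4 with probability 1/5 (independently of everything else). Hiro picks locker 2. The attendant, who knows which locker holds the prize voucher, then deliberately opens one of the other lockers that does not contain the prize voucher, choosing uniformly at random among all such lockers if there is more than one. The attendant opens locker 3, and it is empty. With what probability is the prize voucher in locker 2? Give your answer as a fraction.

4/25

Apply Bayes' rule, conditioning on where the prize voucher actually is.
If it is in locker 1 (prior 1/2): the attendant has 2 equally likely choices, so probability 1/2; weight (1/2)·(1/2) = 1/4.
If it is in locker 2 (prior 1/5): the attendant has 3 equally likely choices, so probability 1/3; weight (1/5)·(1/3) = 1/15.
If it is in locker 3 (prior 1/10): the attendant opened locker 3, so this case is ruled out; weight (1/10)·0 = 0.
If it is in locker 4 (prior 1/5): the attendant has 2 equally likely choices, so probability 1/2; weight (1/5)·(1/2) = 1/10.
The weights sum to 5/12.
So P(the prize voucher in locker 2 | the attendant opened locker 3) = (1/15) / (5/12) = 4/25.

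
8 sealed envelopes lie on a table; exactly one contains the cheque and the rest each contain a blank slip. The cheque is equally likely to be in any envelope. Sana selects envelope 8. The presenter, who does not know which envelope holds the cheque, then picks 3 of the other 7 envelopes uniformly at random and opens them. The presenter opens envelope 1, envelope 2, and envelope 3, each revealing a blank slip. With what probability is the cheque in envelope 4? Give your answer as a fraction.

Apply Bayes' rule, conditioning on where the cheque actually is.
If it is in any of envelopes 1, 2, and 3 (prior 1/8 each): that envelope was opened and seen not to hold the prize — ruled out; weight (1/8)·0 = 0 each.
If it is in any of envelopes 4, 5, 6, 7, and 8 (prior 1/8 each): the presenter picks exactly this set with probability 1/35 regardless, and none is the prize; weight (1/8)·(1/35) = 1/280 each.
The weights sum to 1/56.
So P(the cheque in envelope 4 | the presenter opened envelope 1, envelope 2, and envelope 3) = (1/280) / (1/56) = 1/5.

1/5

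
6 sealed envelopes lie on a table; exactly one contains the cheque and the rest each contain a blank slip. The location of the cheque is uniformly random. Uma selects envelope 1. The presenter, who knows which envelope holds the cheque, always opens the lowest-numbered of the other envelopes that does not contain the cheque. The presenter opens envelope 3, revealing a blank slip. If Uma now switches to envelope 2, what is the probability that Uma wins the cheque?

1

Consider each possible location of the cheque in turn.
If it is in any of envelopes 1, 4, 5, and 6 (prior 1/6 each): the presenter would have opened envelope 2 instead, probability 0; weight (1/6)·0 = 0 each.
If it is in envelope 2 (prior 1/6): envelope 3 is the lowest-numbered option available, probability 1; weight (1/6)·1 = 1/6.
If it is in envelope 3 (prior 1/6): the presenter opened envelope 3, so this case is ruled out; weight (1/6)·0 = 0.
The weights sum to 1/6.
So P(the cheque in envelope 2 | the presenter opened envelope 3) = (1/6) / (1/6) = 1.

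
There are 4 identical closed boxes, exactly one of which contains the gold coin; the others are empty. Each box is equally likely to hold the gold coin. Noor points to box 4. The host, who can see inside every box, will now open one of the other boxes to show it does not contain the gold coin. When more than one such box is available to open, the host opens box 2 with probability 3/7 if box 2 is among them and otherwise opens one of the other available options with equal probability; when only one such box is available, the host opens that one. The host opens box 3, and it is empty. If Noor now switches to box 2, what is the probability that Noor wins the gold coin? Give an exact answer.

7/19

Consider each possible location of the gold coin in turn.
If it is in box 1 (prior 1/4): box 2 is available but not opened, probability 4/7; weight (1/4)·(4/7) = 1/7.
If it is in box 2 (prior 1/4): box 2 holds the prize so is unavailable; the host chooses uniformly among the 2 others, probability 1/2; weight (1/4)·(1/2) = 1/8.
If it is in box 3 (prior 1/4): the host opened box 3, so this case is ruled out; weight (1/4)·0 = 0.
If it is in box 4 (prior 1/4): box 2 is available but not opened; box 3 gets probability (1 − 3/7)/2 = 2/7; weight (1/4)·(2/7) = 1/14.
The weights sum to 19/56.
So P(the gold coin in box 2 | the host opened box 3) = (1/8) / (19/56) = 7/19.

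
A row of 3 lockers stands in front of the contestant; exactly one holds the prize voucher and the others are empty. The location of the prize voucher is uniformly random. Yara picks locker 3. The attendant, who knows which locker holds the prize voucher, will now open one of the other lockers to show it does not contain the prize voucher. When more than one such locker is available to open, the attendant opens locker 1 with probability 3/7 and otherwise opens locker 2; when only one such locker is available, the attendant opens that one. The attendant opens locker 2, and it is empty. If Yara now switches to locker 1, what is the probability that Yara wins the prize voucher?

Consider each possible location of the prize voucher in turn.
If it is in locker 1 (prior 1/3): only locker 2 is available, probability 1; weight (1/3)·1 = 1/3.
If it is in locker 2 (prior 1/3): the attendant opened locker 2, so this case is ruled out; weight (1/3)·0 = 0.
If it is in locker 3 (prior 1/3): locker 1 is available but not opened, probability 4/7; weight (1/3)·(4/7) = 4/21.
The weights sum to 11/21.
So P(the prize voucher in locker 1 | the attendant opened locker 2) = (1/3) / (11/21) = 7/11.

7/11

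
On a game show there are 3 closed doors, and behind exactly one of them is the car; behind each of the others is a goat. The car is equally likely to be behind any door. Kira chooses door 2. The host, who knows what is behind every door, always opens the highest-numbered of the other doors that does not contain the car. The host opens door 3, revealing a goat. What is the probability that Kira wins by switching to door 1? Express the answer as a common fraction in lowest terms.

1/2

Apply Bayes' rule, conditioning on where the car actually is.
If it is behind either of doors 1 and 2 (prior 1/3 each): door 3 is the highest-numbered option available, probability 1; weight (1/3)·1 = 1/3 each.
If it is behind door 3 (prior 1/3): the host opened door 3, so this case is ruled out; weight (1/3)·0 = 0.
The weights sum to 2/3.
So P(the car behind door 1 | the host opened door 3) = (1/3) / (2/3) = 1/2.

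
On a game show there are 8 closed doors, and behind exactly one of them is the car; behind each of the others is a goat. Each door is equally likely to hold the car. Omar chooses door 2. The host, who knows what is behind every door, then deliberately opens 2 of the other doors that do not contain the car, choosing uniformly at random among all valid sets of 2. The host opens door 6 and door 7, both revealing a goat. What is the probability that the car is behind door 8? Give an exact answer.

7/40

Consider each possible location of the car in turn.
If it is behind any of doors 1, 3, 4, 5, and 8 (prior 1/8 each): the host has 15 equally likely choices, so probability 1/15; weight (1/8)·(1/15) = 1/120 each.
If it is behind door 2 (prior 1/8): the host has 21 equally likely choices, so probability 1/21; weight (1/8)·(1/21) = 1/168.
If it is behind either of doors 6 and 7 (prior 1/8 each): that door was opened and seen not to hold the prize — ruled out; weight (1/8)·0 = 0 each.
The weights sum to 1/21.
So P(the car behind door 8 | the host opened door 6 and door 7) = (1/120) / (1/21) = 7/40.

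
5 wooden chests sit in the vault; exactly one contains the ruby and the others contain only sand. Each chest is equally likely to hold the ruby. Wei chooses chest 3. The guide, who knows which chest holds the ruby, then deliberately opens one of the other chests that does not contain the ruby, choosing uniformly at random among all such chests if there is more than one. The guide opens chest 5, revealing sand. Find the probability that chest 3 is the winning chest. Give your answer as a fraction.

1/5

Consider each possible location of the ruby in turn.
If it is in any of chests 1, 2, and 4 (prior 1/5 each): the guide has 3 equally likely choices, so probability 1/3; weight (1/5)·(1/3) = 1/15 each.
If it is in chest 3 (prior 1/5): the guide has 4 equally likely choices, so probability 1/4; weight (1/5)·(1/4) = 1/20.
If it is in chest 5 (prior 1/5): the guide opened chest 5, so this case is ruled out; weight (1/5)·0 = 0.
The weights sum to 1/4.
So P(the ruby in chest 3 | the guide opened chest 5) = (1/20) / (1/4) = 1/5.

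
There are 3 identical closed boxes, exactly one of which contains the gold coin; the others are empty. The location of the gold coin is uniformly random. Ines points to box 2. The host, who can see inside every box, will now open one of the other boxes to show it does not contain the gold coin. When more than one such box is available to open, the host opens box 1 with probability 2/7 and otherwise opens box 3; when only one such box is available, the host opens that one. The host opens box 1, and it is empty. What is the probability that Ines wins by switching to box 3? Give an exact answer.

7/9

Consider each possible location of the gold coin in turn.
If it is in box 1 (prior 1/3): the host opened box 1, so this case is ruled out; weight (1/3)·0 = 0.
If it is in box 2 (prior 1/3): box 1 is available, opened with probability 2/7; weight (1/3)·(2/7) = 2/21.
If it is in box 3 (prior 1/3): only box 1 is available, probability 1; weight (1/3)·1 = 1/3.
The weights sum to 3/7.
So P(the gold coin in box 3 | the host opened box 1) = (1/3) / (3/7) = 7/9.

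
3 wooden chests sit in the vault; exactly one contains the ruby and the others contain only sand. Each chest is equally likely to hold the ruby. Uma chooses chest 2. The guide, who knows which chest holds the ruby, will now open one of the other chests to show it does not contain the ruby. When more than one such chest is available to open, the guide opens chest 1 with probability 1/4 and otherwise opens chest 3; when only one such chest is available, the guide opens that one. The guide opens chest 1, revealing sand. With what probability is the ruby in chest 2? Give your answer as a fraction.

1/5

Condition on the true location of the ruby.
If it is in chest 1 (prior 1/3): the guide opened chest 1, so this case is ruled out; weight (1/3)·0 = 0.
If it is in chest 2 (prior 1/3): chest 1 is available, opened with probability 1/4; weight (1/3)·(1/4) = 1/12.
If it is in chest 3 (prior 1/3): only chest 1 is available, probability 1; weight (1/3)·1 = 1/3.
The weights sum to 5/12.
So P(the ruby in chest 2 | the guide opened chest 1) = (1/12) / (5/12) = 1/5.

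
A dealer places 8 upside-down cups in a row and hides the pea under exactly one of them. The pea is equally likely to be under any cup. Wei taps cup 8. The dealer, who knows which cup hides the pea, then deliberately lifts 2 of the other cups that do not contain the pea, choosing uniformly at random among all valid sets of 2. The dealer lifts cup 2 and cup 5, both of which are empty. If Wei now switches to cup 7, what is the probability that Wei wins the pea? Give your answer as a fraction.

Apply Bayes' rule, conditioning on where the pea actually is.
If it is under any of cups 1, 3, 4, 6, and 7 (prior 1/8 each): the dealer has 15 equally likely choices, so probability 1/15; weight (1/8)·(1/15) = 1/120 each.
If it is under either of cups 2 and 5 (prior 1/8 each): that cup was opened and seen not to hold the prize — ruled out; weight (1/8)·0 = 0 each.
If it is under cup 8 (prior 1/8): the dealer has 21 equally likely choices, so probability 1/21; weight (1/8)·(1/21) = 1/168.
The weights sum to 1/21.
So P(the pea under cup 7 | the dealer opened cup 2 and cup 5) = (1/120) / (1/21) = 7/40.

7/40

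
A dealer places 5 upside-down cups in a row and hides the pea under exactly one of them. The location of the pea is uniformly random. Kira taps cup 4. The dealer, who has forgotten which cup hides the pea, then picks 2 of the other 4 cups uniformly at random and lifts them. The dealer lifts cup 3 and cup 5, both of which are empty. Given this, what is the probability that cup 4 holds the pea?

Apply Bayes' rule, conditioning on where the pea actually is.
If it is under any of cups 1, 2, and 4 (prior 1/5 each): the dealer picks exactly this set with probability 1/6 regardless, and none is the prize; weight (1/5)·(1/6) = 1/30 each.
If it is under either of cups 3 and 5 (prior 1/5 each): that cup was opened and seen not to hold the prize — ruled out; weight (1/5)·0 = 0 each.
The weights sum to 1/10.
So P(the pea under cup 4 | the dealer opened cup 3 and cup 5) = (1/30) / (1/10) = 1/3.

1/3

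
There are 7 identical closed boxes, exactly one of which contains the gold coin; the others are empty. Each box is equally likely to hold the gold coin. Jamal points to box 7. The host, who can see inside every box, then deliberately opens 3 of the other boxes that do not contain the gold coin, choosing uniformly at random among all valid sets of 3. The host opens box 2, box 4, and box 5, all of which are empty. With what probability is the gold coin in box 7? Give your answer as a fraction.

Condition on the true location of the gold coin.
If it is in any of boxes 1, 3, and 6 (prior 1/7 each): the host has 10 equally likely choices, so probability 1/10; weight (1/7)·(1/10) = 1/70 each.
If it is in any of boxes 2, 4, and 5 (prior 1/7 each): that box was opened and seen not to hold the prize — ruled out; weight (1/7)·0 = 0 each.
If it is in box 7 (prior 1/7): the host has 20 equally likely choices, so probability 1/20; weight (1/7)·(1/20) = 1/140.
The weights sum to 1/20.
So P(the gold coin in box 7 | the host opened box 2, box 4, and box 5) = (1/140) / (1/20) = 1/7.

1/7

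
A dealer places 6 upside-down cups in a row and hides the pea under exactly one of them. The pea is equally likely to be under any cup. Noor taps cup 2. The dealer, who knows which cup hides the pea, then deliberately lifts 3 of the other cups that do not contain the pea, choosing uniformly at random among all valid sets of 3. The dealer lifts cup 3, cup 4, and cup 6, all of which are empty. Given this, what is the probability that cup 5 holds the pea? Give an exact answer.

5/12

Apply Bayes' rule, conditioning on where the pea actually is.
If it is under either of cups 1 and 5 (prior 1/6 each): the dealer has 4 equally likely choices, so probability 1/4; weight (1/6)·(1/4) = 1/24 each.
If it is under cup 2 (prior 1/6): the dealer has 10 equally likely choices, so probability 1/10; weight (1/6)·(1/10) = 1/60.
If it is under any of cups 3, 4, and 6 (prior 1/6 each): that cup was opened and seen not to hold the prize — ruled out; weight (1/6)·0 = 0 each.
The weights sum to 1/10.
So P(the pea under cup 5 | the dealer opened cup 3, cup 4, and cup 6) = (1/24) / (1/10) = 5/12.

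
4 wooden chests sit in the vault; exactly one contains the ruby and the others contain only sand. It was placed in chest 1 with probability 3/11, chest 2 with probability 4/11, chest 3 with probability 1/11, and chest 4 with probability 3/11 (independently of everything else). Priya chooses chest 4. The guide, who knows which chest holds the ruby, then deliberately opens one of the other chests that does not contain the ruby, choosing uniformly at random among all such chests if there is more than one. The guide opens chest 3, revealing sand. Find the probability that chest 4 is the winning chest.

Condition on the true location of the ruby.
If it is in chest 1 (prior 3/11): the guide has 2 equally likely choices, so probability 1/2; weight (3/11)·(1/2) = 3/22.
If it is in chest 2 (prior 4/11): the guide has 2 equally likely choices, so probability 1/2; weight (4/11)·(1/2) = 2/11.
If it is in chest 3 (prior 1/11): the guide opened chest 3, so this case is ruled out; weight (1/11)·0 = 0.
If it is in chest 4 (prior 3/11): the guide has 3 equally likely choices, so probability 1/3; weight (3/11)·(1/3) = 1/11.
The weights sum to 9/22.
So P(the ruby in chest 4 | the guide opened chest 3) = (1/11) / (9/22) = 2/9.

2/9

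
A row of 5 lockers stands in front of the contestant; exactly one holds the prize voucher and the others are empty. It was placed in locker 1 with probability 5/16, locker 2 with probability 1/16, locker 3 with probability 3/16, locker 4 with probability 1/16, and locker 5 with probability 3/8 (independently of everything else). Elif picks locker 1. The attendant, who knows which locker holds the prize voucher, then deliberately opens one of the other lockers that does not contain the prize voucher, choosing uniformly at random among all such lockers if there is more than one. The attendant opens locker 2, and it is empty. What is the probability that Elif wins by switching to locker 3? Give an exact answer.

12/55

Consider each possible location of the prize voucher in turn.
If it is in locker 1 (prior 5/16): the attendant has 4 equally likely choices, so probability 1/4; weight (5/16)·(1/4) = 5/64.
If it is in locker 2 (prior 1/16): the attendant opened locker 2, so this case is ruled out; weight (1/16)·0 = 0.
If it is in locker 3 (prior 3/16): the attendant has 3 equally likely choices, so probability 1/3; weight (3/16)·(1/3) = 1/16.
If it is in locker 4 (prior 1/16): the attendant has 3 equally likely choices, so probability 1/3; weight (1/16)·(1/3) = 1/48.
If it is in locker 5 (prior 3/8): the attendant has 3 equally likely choices, so probability 1/3; weight (3/8)·(1/3) = 1/8.
The weights sum to 55/192.
So P(the prize voucher in locker 3 | the attendant opened locker 2) = (1/16) / (55/192) = 12/55.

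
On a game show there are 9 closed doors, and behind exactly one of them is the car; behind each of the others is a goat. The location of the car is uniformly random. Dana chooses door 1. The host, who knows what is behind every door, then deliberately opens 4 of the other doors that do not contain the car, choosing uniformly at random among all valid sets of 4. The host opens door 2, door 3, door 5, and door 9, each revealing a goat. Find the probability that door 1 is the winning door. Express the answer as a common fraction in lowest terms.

1/9

Condition on the true location of the car.
If it is behind door 1 (prior 1/9): the host has 70 equally likely choices, so probability 1/70; weight (1/9)·(1/70) = 1/630.
If it is behind any of doors 2, 3, 5, and 9 (prior 1/9 each): that door was opened and seen not to hold the prize — ruled out; weight (1/9)·0 = 0 each.
If it is behind any of doors 4, 6, 7, and 8 (prior 1/9 each): the host has 35 equally likely choices, so probability 1/35; weight (1/9)·(1/35) = 1/315 each.
The weights sum to 1/70.
So P(the car behind door 1 | the host opened door 2, door 3, door 5, and door 9) = (1/630) / (1/70) = 1/9.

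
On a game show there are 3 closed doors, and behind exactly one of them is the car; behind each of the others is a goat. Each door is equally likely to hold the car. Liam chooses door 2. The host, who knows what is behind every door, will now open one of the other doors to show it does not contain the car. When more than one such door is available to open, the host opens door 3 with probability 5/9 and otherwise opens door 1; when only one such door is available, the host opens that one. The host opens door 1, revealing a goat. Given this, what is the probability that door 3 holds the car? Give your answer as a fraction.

Consider each possible location of the car in turn.
If it is behind door 1 (prior 1/3): the host opened door 1, so this case is ruled out; weight (1/3)·0 = 0.
If it is behind door 2 (prior 1/3): door 3 is available but not opened, probability 4/9; weight (1/3)·(4/9) = 4/27.
If it is behind door 3 (prior 1/3): only door 1 is available, probability 1; weight (1/3)·1 = 1/3.
The weights sum to 13/27.
So P(the car behind door 3 | the host opened door 1) = (1/3) / (13/27) = 9/13.

9/13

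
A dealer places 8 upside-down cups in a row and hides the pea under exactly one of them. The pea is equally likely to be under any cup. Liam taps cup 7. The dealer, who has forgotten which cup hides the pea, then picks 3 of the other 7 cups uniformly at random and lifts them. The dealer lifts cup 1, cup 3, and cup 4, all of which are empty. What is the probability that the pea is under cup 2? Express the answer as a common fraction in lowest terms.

1/5

Condition on the true location of the pea.
If it is under any of cups 1, 3, and 4 (prior 1/8 each): that cup was opened and seen not to hold the prize — ruled out; weight (1/8)·0 = 0 each.
If it is under any of cups 2, 5, 6, 7, and 8 (prior 1/8 each): the dealer picks exactly this set with probability 1/35 regardless, and none is the prize; weight (1/8)·(1/35) = 1/280 each.
The weights sum to 1/56.
So P(the pea under cup 2 | the dealer opened cup 1, cup 3, and cup 4) = (1/280) / (1/56) = 1/5.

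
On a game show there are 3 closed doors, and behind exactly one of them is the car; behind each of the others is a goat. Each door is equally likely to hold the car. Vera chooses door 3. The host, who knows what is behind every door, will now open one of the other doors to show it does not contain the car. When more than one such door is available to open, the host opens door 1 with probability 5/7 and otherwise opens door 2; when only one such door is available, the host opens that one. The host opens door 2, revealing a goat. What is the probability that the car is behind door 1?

7/9

Consider each possible location of the car in turn.
If it is behind door 1 (prior 1/3): only door 2 is available, probability 1; weight (1/3)·1 = 1/3.
If it is behind door 2 (prior 1/3): the host opened door 2, so this case is ruled out; weight (1/3)·0 = 0.
If it is behind door 3 (prior 1/3): door 1 is available but not opened, probability 2/7; weight (1/3)·(2/7) = 2/21.
The weights sum to 3/7.
So P(the car behind door 1 | the host opened door 2) = (1/3) / (3/7) = 7/9.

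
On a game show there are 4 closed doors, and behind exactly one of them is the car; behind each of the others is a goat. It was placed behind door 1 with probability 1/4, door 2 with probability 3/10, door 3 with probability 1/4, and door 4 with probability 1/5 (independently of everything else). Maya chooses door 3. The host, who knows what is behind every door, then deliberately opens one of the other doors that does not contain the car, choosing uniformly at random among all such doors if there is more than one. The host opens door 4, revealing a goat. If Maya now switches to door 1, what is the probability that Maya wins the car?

Apply Bayes' rule, conditioning on where the car actually is.
If it is behind door 1 (prior 1/4): the host has 2 equally likely choices, so probability 1/2; weight (1/4)·(1/2) = 1/8.
If it is behind door 2 (prior 3/10): the host has 2 equally likely choices, so probability 1/2; weight (3/10)·(1/2) = 3/20.
If it is behind door 3 (prior 1/4): the host has 3 equally likely choices, so probability 1/3; weight (1/4)·(1/3) = 1/12.
If it is behind door 4 (prior 1/5): the host opened door 4, so this case is ruled out; weight (1/5)·0 = 0.
The weights sum to 43/120.
So P(the car behind door 1 | the host opened door 4) = (1/8) / (43/120) = 15/43.

15/43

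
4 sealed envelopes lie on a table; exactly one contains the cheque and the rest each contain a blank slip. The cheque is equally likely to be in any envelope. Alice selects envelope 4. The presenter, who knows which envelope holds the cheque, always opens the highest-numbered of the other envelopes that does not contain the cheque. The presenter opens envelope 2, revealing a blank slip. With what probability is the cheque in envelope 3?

Consider each possible location of the cheque in turn.
If it is in either of envelopes 1 and 4 (prior 1/4 each): the presenter would have opened envelope 3 instead, probability 0; weight (1/4)·0 = 0 each.
If it is in envelope 2 (prior 1/4): the presenter opened envelope 2, so this case is ruled out; weight (1/4)·0 = 0.
If it is in envelope 3 (prior 1/4): envelope 2 is the highest-numbered option available, probability 1; weight (1/4)·1 = 1/4.
The weights sum to 1/4.
So P(the cheque in envelope 3 | the presenter opened envelope 2) = (1/4) / (1/4) = 1.

1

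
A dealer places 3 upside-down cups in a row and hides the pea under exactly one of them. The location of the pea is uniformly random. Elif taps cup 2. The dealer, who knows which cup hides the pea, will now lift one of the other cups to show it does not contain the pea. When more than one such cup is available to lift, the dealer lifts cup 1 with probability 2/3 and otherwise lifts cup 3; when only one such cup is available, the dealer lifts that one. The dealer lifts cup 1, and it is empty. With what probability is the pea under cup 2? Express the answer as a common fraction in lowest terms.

2/5

Condition on the true location of the pea.
If it is under cup 1 (prior 1/3): the dealer opened cup 1, so this case is ruled out; weight (1/3)·0 = 0.
If it is under cup 2 (prior 1/3): cup 1 is available, opened with probability 2/3; weight (1/3)·(2/3) = 2/9.
If it is under cup 3 (prior 1/3): only cup 1 is available, probability 1; weight (1/3)·1 = 1/3.
The weights sum to 5/9.
So P(the pea under cup 2 | the dealer opened cup 1) = (2/9) / (5/9) = 2/5.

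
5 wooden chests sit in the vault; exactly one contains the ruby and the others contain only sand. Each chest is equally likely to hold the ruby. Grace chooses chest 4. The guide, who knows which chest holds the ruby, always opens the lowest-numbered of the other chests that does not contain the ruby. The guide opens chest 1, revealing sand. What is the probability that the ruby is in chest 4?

1/4

Condition on the true location of the ruby.
If it is in chest 1 (prior 1/5): the guide opened chest 1, so this case is ruled out; weight (1/5)·0 = 0.
If it is in any of chests 2, 3, 4, and 5 (prior 1/5 each): chest 1 is the lowest-numbered option available, probability 1; weight (1/5)·1 = 1/5 each.
The weights sum to 4/5.
So P(the ruby in chest 4 | the guide opened chest 1) = (1/5) / (4/5) = 1/4.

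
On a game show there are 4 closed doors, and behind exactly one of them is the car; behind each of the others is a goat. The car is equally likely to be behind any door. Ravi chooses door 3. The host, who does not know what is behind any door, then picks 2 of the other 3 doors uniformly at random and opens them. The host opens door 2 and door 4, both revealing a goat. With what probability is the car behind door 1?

1/2

Apply Bayes' rule, conditioning on where the car actually is.
If it is behind either of doors 1 and 3 (prior 1/4 each): the host picks exactly this set with probability 1/3 regardless, and none is the prize; weight (1/4)·(1/3) = 1/12 each.
If it is behind either of doors 2 and 4 (prior 1/4 each): that door was opened and seen not to hold the prize — ruled out; weight (1/4)·0 = 0 each.
The weights sum to 1/6.
So P(the car behind door 1 | the host opened door 2 and door 4) = (1/12) / (1/6) = 1/2.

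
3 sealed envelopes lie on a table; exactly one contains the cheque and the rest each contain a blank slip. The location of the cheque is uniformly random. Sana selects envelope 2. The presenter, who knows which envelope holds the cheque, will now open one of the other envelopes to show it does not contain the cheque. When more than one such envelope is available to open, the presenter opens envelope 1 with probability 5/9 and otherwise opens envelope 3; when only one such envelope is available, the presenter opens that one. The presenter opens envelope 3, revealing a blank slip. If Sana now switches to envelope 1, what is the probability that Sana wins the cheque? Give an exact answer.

Consider each possible location of the cheque in turn.
If it is in envelope 1 (prior 1/3): only envelope 3 is available, probability 1; weight (1/3)·1 = 1/3.
If it is in envelope 2 (prior 1/3): envelope 1 is available but not opened, probability 4/9; weight (1/3)·(4/9) = 4/27.
If it is in envelope 3 (prior 1/3): the presenter opened envelope 3, so this case is ruled out; weight (1/3)·0 = 0.
The weights sum to 13/27.
So P(the cheque in envelope 1 | the presenter opened envelope 3) = (1/3) / (13/27) = 9/13.

9/13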